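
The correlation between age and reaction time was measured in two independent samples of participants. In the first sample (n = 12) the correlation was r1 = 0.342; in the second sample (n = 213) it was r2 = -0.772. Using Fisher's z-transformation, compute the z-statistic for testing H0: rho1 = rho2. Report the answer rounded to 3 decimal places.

Fisher z-transforms: z1 = atanh(0.342) = 0.356356, z2 = atanh(-0.772) = -1.025259; difference d = 1.381615
Var(d) = 1/9 + 1/210 = 0.1111111 + 0.0047619 = 0.1158730
z = d/√Var(d) = 1.381615 / √0.1158730 = 1.381615 / 0.340401 = 4.059

4.059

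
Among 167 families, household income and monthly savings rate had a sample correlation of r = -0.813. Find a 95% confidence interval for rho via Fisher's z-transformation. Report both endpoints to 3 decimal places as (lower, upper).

(-0.859, -0.754)

Fisher z: z_r = atanh(r) = ½·ln((1+(-0.813))/(1−(-0.813))) = -1.135815
SE(z) = 1/√(n−3) = 1/√164 = 0.078087
95% ⇒ z* = 1.960; margin = 1.960·0.078087 = 0.153051
CI on z-scale: (-1.288866, -0.982764)
Back-transform: tanh(-1.288866) = -0.858829, tanh(-0.982764) = -0.754260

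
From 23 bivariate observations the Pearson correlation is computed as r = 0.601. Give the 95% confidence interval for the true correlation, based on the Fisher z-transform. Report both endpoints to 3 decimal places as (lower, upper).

z_r = atanh(0.601) = 0.694711;  SE = 1/√(n−3) = 1/√20 = 0.223607
z-limits: 0.694711 ± 1.960·0.223607 = 0.694711 ± 0.438270 = [0.256441, 1.132981]
ρ-limits: (tanh 0.256441, tanh 1.132981) = (0.251, 0.812)

(0.251, 0.812)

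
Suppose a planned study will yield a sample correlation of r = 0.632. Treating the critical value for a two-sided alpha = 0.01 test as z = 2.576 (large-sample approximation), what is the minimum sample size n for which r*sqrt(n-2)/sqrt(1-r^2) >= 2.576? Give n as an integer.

Need r·√(n−2)/√(1−r²) ≥ 2.576
√(n−2) ≥ 2.576·√(1−0.399424) / 0.632 = 2.576·0.774968 / 0.632 = 3.1587
n−2 ≥ 9.9774  ⇒  n ≥ 11.9774
Smallest integer n = 12

12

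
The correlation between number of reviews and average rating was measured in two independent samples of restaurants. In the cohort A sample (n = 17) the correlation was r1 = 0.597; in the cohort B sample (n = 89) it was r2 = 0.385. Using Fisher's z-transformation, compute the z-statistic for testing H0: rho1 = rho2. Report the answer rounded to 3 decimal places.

Fisher z-transforms: z1 = atanh(0.597) = 0.688473, z2 = atanh(0.385) = 0.405917; difference d = 0.282556
Var(d) = 1/14 + 1/86 = 0.0714286 + 0.0116279 = 0.0830565
z = d/√Var(d) = 0.282556 / √0.0830565 = 0.282556 / 0.288195 = 0.980

0.980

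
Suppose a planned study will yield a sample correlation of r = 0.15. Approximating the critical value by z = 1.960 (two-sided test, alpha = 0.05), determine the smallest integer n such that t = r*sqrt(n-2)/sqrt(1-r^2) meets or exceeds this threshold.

Need r·√(n−2)/√(1−r²) ≥ 1.960
√(n−2) ≥ 1.960·√(1−0.0225) / 0.15 = 1.960·0.988686 / 0.15 = 12.9188
n−2 ≥ 166.8954  ⇒  n ≥ 168.8954
Smallest integer n = 169

169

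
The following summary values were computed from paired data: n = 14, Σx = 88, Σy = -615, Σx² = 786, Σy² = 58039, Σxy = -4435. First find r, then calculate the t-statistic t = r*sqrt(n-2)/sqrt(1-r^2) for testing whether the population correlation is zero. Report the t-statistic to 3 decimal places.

S_xy = nΣxy − ΣxΣy = 14·(-4435) − 88·(-615) = -62090 − (-54120) = -7970
S_xx = nΣx² − (Σx)² = 14·786 − 88² = 11004 − 7744 = 3260
S_yy = nΣy² − (Σy)² = 14·58039 − (-615)² = 812546 − 378225 = 434321
r = S_xy / √(S_xx·S_yy) = -7970 / √(3260·434321) = -7970 / √1415886460 = -7970 / 37628.2668 = -0.2118
t = r·√(n−2)/√(1−r²) = -0.2118·√12 / √(1−0.044859) = -0.733697 / 0.977313 = -0.751

-0.751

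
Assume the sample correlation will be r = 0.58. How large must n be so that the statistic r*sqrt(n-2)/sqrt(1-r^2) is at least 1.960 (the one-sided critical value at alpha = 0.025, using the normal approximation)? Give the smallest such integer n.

10

r√(n−2)/√(1−r²) ≥ 1.960  ⇔  n−2 ≥ (1.960)²·(1−r²)/r²
(1−r²)/r² = (1−0.3364)/0.3364 = 1.9727
n ≥ 2 + 3.8416·1.9727 = 2 + 7.5783 = 9.5783
⌈9.5783⌉ = 10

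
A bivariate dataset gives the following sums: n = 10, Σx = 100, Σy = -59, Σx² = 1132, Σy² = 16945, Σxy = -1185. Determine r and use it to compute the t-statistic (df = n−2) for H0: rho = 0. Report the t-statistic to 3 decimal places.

-1.242

Numerator: nΣxy − (Σx)(Σy) = 10·(-1185) − (100)(-59) = -5950
Denominator: √[(nΣx²−(Σx)²)(nΣy²−(Σy)²)]
  nΣx²−(Σx)² = 10·1132 − 10000 = 1320;  nΣy²−(Σy)² = 10·16945 − 3481 = 165969
  √(1320·165969) = √219079080 = 14801.3202
r = -5950 / 14801.3202 = -0.4020
t = r·√(n−2)/√(1−r²) = -0.4020·√8 / √(1−0.161604) = -1.137028 / 0.915640 = -1.242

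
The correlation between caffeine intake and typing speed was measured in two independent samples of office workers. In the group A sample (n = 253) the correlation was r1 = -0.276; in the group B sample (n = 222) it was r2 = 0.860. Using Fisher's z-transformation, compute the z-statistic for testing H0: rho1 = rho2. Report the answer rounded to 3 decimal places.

-17.035

z1 = atanh(-0.276) = -0.283347,  z2 = atanh(0.860) = 1.293345
SE = √(1/(n1−3) + 1/(n2−3)) = √(1/250 + 1/219) = √(0.0040000 + 0.0045662) = √0.0085662 = 0.092554
z = (z1 − z2)/SE = (-0.283347 − 1.293345) / 0.092554 = -1.576692 / 0.092554 = -17.035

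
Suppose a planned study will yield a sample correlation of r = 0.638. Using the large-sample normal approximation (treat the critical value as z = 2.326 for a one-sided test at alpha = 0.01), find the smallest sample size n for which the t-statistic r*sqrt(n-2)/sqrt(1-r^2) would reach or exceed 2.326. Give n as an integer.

Need r·√(n−2)/√(1−r²) ≥ 2.326
√(n−2) ≥ 2.326·√(1−0.407044) / 0.638 = 2.326·0.770036 / 0.638 = 2.8074
n−2 ≥ 7.8815  ⇒  n ≥ 9.8815
Smallest integer n = 10

10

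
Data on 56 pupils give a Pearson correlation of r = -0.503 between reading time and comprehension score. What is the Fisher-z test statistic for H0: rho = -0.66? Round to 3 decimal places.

1.744

Fisher z: atanh(-0.503) = -0.553314, atanh(-0.66) = -0.792814
z = (z_r − z_0)·√(n−3) = (-0.553314 − (-0.792814))·√53 = 0.239500 · 7.280110 = 1.744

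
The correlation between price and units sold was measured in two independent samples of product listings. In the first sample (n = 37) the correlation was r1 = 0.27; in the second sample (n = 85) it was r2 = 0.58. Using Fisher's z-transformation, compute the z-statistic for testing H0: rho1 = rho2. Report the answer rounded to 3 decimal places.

-1.890

Fisher z-transforms: z1 = atanh(0.27) = 0.276864, z2 = atanh(0.58) = 0.662463; difference d = -0.385599
Var(d) = 1/34 + 1/82 = 0.0294118 + 0.0121951 = 0.0416069
z = d/√Var(d) = -0.385599 / √0.0416069 = -0.385599 / 0.203978 = -1.890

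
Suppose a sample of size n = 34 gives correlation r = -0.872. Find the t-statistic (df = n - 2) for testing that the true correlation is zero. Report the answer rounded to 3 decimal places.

-10.077

t = r·√(n−2) / √(1−r²) with r = -0.872, n = 34
  = -0.872·√32 / √(1 − 0.760384)
  = -0.872·5.656854 / 0.489506
  = -4.932777 / 0.489506 = -10.077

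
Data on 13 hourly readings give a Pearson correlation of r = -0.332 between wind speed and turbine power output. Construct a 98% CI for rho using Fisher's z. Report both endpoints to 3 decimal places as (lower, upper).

z_r = atanh(-0.332) = -0.345074;  SE = 1/√(n−3) = 1/√10 = 0.316228
z-limits: -0.345074 ± 2.326·0.316228 = -0.345074 ± 0.735546 = [-1.080620, 0.390472]
ρ-limits: (tanh -1.080620, tanh 0.390472) = (-0.793, 0.372)

(-0.793, 0.372)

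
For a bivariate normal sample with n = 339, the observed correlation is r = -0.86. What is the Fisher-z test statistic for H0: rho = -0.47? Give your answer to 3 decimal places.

-14.358

Fisher z: atanh(-0.86) = -1.293345, atanh(-0.47) = -0.510070
z = (z_r − z_0)·√(n−3) = (-1.293345 − (-0.510070))·√336 = -0.783275 · 18.330303 = -14.358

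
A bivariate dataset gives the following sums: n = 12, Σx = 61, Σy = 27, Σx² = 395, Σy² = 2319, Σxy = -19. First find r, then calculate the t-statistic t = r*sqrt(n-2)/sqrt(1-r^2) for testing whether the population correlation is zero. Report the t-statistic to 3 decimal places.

-1.208

S_xy = nΣxy − ΣxΣy = 12·(-19) − 61·27 = -228 − 1647 = -1875
S_xx = nΣx² − (Σx)² = 12·395 − 61² = 4740 − 3721 = 1019
S_yy = nΣy² − (Σy)² = 12·2319 − 27² = 27828 − 729 = 27099
r = S_xy / √(S_xx·S_yy) = -1875 / √(1019·27099) = -1875 / √27613881 = -1875 / 5254.8912 = -0.3568
t = r·√(n−2)/√(1−r²) = -0.3568·√10 / √(1−0.127306) = -1.128301 / 0.934181 = -1.208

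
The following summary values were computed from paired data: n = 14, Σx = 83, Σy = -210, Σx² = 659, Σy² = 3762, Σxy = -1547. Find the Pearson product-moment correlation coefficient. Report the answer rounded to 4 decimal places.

Numerator: nΣxy − (Σx)(Σy) = 14·(-1547) − (83)(-210) = -4228
Denominator: √[(nΣx²−(Σx)²)(nΣy²−(Σy)²)]
  nΣx²−(Σx)² = 14·659 − 6889 = 2337;  nΣy²−(Σy)² = 14·3762 − 44100 = 8568
  √(2337·8568) = √20023416 = 4474.7532
r = -4228 / 4474.7532 = -0.9449

-0.9449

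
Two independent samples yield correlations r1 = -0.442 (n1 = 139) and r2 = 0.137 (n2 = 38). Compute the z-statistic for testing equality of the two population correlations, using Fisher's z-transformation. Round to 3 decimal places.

-3.232

z1 = atanh(-0.442) = -0.474714,  z2 = atanh(0.137) = 0.137867
SE = √(1/(n1−3) + 1/(n2−3)) = √(1/136 + 1/35) = √(0.0073529 + 0.0285714) = √0.0359243 = 0.189537
z = (z1 − z2)/SE = (-0.474714 − 0.137867) / 0.189537 = -0.612581 / 0.189537 = -3.232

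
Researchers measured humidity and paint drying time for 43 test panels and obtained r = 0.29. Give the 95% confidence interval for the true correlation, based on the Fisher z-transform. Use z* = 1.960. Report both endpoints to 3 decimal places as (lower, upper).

Fisher z: z_r = atanh(r) = ½·ln((1+0.29)/(1−0.29)) = 0.298566
SE(z) = 1/√(n−3) = 1/√40 = 0.158114
95% ⇒ z* = 1.960; margin = 1.960·0.158114 = 0.309903
CI on z-scale: (-0.011337, 0.608469)
Back-transform: tanh(-0.011337) = -0.011337, tanh(0.608469) = 0.543048

(-0.011, 0.543)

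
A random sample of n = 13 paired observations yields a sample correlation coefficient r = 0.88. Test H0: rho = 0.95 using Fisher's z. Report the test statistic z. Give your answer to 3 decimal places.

-1.442

z_r = atanh(0.88) = 1.375768,  z_0 = atanh(0.95) = 1.831781
SE = 1/√(n−3) = 1/√10 = 0.316228
z = (z_r − z_0)/SE = (1.375768 − 1.831781) / 0.316228 = -0.456013 / 0.316228 = -1.442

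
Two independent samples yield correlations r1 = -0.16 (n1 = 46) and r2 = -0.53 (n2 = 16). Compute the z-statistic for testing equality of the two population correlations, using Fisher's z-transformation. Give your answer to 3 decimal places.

z1 = atanh(-0.16) = -0.161387,  z2 = atanh(-0.53) = -0.590145
SE = √(1/(n1−3) + 1/(n2−3)) = √(1/43 + 1/13) = √(0.0232558 + 0.0769231) = √0.1001789 = 0.316511
z = (z1 − z2)/SE = (-0.161387 − (-0.590145)) / 0.316511 = 0.428758 / 0.316511 = 1.355

1.355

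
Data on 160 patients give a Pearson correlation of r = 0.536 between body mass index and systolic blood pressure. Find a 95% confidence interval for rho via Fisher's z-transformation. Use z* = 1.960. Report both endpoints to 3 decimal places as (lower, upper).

z_r = atanh(0.536) = 0.598526;  SE = 1/√(n−3) = 1/√157 = 0.079809
z-limits: 0.598526 ± 1.960·0.079809 = 0.598526 ± 0.156426 = [0.442100, 0.754952]
ρ-limits: (tanh 0.442100, tanh 0.754952) = (0.415, 0.638)

(0.415, 0.638)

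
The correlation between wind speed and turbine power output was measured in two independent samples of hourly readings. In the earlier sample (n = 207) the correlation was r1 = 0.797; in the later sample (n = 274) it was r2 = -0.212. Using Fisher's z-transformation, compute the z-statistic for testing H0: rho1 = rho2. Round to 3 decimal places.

14.085

z1 = atanh(0.797) = 1.090334,  z2 = atanh(-0.212) = -0.215265
SE = √(1/(n1−3) + 1/(n2−3)) = √(1/204 + 1/271) = √(0.0049020 + 0.0036900) = √0.0085920 = 0.092693
z = (z1 − z2)/SE = (1.090334 − (-0.215265)) / 0.092693 = 1.305599 / 0.092693 = 14.085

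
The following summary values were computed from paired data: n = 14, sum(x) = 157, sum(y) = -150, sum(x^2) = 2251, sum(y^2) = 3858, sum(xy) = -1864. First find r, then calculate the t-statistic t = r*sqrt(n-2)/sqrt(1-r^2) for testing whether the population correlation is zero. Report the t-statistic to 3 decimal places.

-0.609

S_xy = nΣxy − ΣxΣy = 14·(-1864) − 157·(-150) = -26096 − (-23550) = -2546
S_xx = nΣx² − (Σx)² = 14·2251 − 157² = 31514 − 24649 = 6865
S_yy = nΣy² − (Σy)² = 14·3858 − (-150)² = 54012 − 22500 = 31512
r = S_xy / √(S_xx·S_yy) = -2546 / √(6865·31512) = -2546 / √216329880 = -2546 / 14708.1569 = -0.1731
t = r·√(n−2)/√(1−r²) = -0.1731·√12 / √(1−0.029964) = -0.599636 / 0.984904 = -0.609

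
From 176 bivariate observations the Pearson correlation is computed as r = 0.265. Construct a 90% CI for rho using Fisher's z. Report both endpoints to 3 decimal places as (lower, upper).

(0.145, 0.377)

Fisher z: z_r = atanh(r) = ½·ln((1+0.265)/(1−0.265)) = 0.271478
SE(z) = 1/√(n−3) = 1/√173 = 0.076029
90% ⇒ z* = 1.645; margin = 1.645·0.076029 = 0.125068
CI on z-scale: (0.146410, 0.396546)
Back-transform: tanh(0.146410) = 0.145373, tanh(0.396546) = 0.376990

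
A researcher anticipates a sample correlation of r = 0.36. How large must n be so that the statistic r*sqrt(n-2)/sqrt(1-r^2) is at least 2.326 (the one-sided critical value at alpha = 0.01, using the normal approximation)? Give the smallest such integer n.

39

r√(n−2)/√(1−r²) ≥ 2.326  ⇔  n−2 ≥ (2.326)²·(1−r²)/r²
(1−r²)/r² = (1−0.1296)/0.1296 = 6.7160
n ≥ 2 + 5.410276·6.7160 = 2 + 36.3354 = 38.3354
⌈38.3354⌉ = 39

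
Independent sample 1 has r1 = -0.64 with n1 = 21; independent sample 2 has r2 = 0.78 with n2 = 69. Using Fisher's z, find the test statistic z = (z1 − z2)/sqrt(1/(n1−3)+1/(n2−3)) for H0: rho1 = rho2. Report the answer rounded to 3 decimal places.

Fisher z-transforms: z1 = atanh(-0.64) = -0.758174, z2 = atanh(0.78) = 1.045371; difference d = -1.803545
Var(d) = 1/18 + 1/66 = 0.0555556 + 0.0151515 = 0.0707071
z = d/√Var(d) = -1.803545 / √0.0707071 = -1.803545 / 0.265908 = -6.783

-6.783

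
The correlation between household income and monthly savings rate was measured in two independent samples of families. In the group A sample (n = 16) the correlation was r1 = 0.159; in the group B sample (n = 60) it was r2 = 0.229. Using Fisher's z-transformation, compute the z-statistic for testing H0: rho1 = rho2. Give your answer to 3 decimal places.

Fisher z-transforms: z1 = atanh(0.159) = 0.160361, z2 = atanh(0.229) = 0.233134; difference d = -0.072773
Var(d) = 1/13 + 1/57 = 0.0769231 + 0.0175439 = 0.0944670
z = d/√Var(d) = -0.072773 / √0.0944670 = -0.072773 / 0.307355 = -0.237

-0.237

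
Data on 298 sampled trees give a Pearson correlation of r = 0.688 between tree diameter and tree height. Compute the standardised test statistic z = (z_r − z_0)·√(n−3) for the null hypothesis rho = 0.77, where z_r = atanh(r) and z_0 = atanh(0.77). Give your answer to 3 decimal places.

z_r = atanh(0.688) = 0.844148,  z_0 = atanh(0.77) = 1.020328
SE = 1/√(n−3) = 1/√295 = 0.058222
z = (z_r − z_0)/SE = (0.844148 − 1.020328) / 0.058222 = -0.176180 / 0.058222 = -3.026

-3.026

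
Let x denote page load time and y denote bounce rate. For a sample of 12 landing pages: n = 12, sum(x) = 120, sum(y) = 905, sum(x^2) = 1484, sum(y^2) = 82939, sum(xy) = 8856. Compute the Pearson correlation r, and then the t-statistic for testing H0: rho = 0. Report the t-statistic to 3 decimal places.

-0.302

S_xy = nΣxy − ΣxΣy = 12·8856 − 120·905 = 106272 − 108600 = -2328
S_xx = nΣx² − (Σx)² = 12·1484 − 120² = 17808 − 14400 = 3408
S_yy = nΣy² − (Σy)² = 12·82939 − 905² = 995268 − 819025 = 176243
r = S_xy / √(S_xx·S_yy) = -2328 / √(3408·176243) = -2328 / √600636144 = -2328 / 24507.8792 = -0.0950
t = r·√(n−2)/√(1−r²) = -0.0950·√10 / √(1−0.009025) = -0.300416 / 0.995477 = -0.302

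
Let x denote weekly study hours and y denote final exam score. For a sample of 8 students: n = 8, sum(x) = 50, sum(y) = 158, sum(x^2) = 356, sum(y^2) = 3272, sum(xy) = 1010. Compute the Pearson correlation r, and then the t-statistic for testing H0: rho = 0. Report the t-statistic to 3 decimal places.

S_xy = nΣxy − ΣxΣy = 8·1010 − 50·158 = 8080 − 7900 = 180
S_xx = nΣx² − (Σx)² = 8·356 − 50² = 2848 − 2500 = 348
S_yy = nΣy² − (Σy)² = 8·3272 − 158² = 26176 − 24964 = 1212
r = S_xy / √(S_xx·S_yy) = 180 / √(348·1212) = 180 / √421776 = 180 / 649.4428 = 0.2772
t = r·√(n−2)/√(1−r²) = 0.2772·√6 / √(1−0.076840) = 0.678999 / 0.960812 = 0.707

0.707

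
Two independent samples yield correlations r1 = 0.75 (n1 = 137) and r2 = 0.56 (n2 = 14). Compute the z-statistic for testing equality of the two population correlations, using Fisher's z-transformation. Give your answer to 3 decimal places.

1.084

Fisher z-transforms: z1 = atanh(0.75) = 0.972955, z2 = atanh(0.56) = 0.632833; difference d = 0.340122
Var(d) = 1/134 + 1/11 = 0.0074627 + 0.0909091 = 0.0983718
z = d/√Var(d) = 0.340122 / √0.0983718 = 0.340122 / 0.313643 = 1.084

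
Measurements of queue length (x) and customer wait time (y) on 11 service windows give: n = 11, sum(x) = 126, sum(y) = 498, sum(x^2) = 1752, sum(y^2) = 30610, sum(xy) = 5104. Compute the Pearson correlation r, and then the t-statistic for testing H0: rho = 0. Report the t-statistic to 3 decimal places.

Numerator: nΣxy − (Σx)(Σy) = 11·5104 − (126)(498) = -6604
Denominator: √[(nΣx²−(Σx)²)(nΣy²−(Σy)²)]
  nΣx²−(Σx)² = 11·1752 − 15876 = 3396;  nΣy²−(Σy)² = 11·30610 − 248004 = 88706
  √(3396·88706) = √301245576 = 17356.4275
r = -6604 / 17356.4275 = -0.3805
t = r·√(n−2)/√(1−r²) = -0.3805·√9 / √(1−0.144780) = -1.141500 / 0.924781 = -1.234

-1.234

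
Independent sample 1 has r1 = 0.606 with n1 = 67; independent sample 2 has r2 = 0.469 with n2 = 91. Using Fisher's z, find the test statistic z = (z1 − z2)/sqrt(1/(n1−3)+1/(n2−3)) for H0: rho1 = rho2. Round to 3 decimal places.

1.180

Fisher z-transforms: z1 = atanh(0.606) = 0.702575, z2 = atanh(0.469) = 0.508788; difference d = 0.193787
Var(d) = 1/64 + 1/88 = 0.0156250 + 0.0113636 = 0.0269886
z = d/√Var(d) = 0.193787 / √0.0269886 = 0.193787 / 0.164282 = 1.180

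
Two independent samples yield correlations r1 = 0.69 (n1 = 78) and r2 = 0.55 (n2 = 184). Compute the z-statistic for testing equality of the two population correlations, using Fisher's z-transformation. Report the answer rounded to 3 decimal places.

1.672

Fisher z-transforms: z1 = atanh(0.69) = 0.847956, z2 = atanh(0.55) = 0.618381; difference d = 0.229575
Var(d) = 1/75 + 1/181 = 0.0133333 + 0.0055249 = 0.0188582
z = d/√Var(d) = 0.229575 / √0.0188582 = 0.229575 / 0.137325 = 1.672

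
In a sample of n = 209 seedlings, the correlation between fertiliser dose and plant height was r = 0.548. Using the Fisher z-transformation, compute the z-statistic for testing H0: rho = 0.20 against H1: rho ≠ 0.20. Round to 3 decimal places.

z_r = atanh(0.548) = 0.615518,  z_0 = atanh(0.20) = 0.202733
SE = 1/√(n−3) = 1/√206 = 0.069673
z = (z_r − z_0)/SE = (0.615518 − 0.202733) / 0.069673 = 0.412785 / 0.069673 = 5.925

5.925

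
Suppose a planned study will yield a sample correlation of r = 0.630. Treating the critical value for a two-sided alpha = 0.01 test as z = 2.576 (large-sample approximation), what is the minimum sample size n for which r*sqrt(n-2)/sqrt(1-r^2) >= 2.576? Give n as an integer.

r√(n−2)/√(1−r²) ≥ 2.576  ⇔  n−2 ≥ (2.576)²·(1−r²)/r²
(1−r²)/r² = (1−0.396900)/0.396900 = 1.5195
n ≥ 2 + 6.635776·1.5195 = 2 + 10.0831 = 12.0831
⌈12.0831⌉ = 13

13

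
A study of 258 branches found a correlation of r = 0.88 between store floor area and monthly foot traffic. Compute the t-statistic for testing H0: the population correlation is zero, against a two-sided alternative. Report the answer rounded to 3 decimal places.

1 − r² = 1 − 0.7744 = 0.2256;  √(1−r²) = 0.474974
√(n−2) = √256 = 16.000000
t = r·√(n−2)/√(1−r²) = 0.88 · 16.000000 / 0.474974 = 29.644

29.644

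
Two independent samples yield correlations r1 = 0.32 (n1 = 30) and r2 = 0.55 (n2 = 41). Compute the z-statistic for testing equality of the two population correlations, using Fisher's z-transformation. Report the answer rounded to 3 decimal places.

-1.139

z1 = atanh(0.32) = 0.331647,  z2 = atanh(0.55) = 0.618381
SE = √(1/(n1−3) + 1/(n2−3)) = √(1/27 + 1/38) = √(0.0370370 + 0.0263158) = √0.0633528 = 0.251700
z = (z1 − z2)/SE = (0.331647 − 0.618381) / 0.251700 = -0.286734 / 0.251700 = -1.139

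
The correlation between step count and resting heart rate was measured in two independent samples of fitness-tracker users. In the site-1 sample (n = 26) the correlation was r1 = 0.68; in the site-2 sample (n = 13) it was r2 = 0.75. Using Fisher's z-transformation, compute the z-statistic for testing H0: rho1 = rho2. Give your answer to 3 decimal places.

-0.380

z1 = atanh(0.68) = 0.829114,  z2 = atanh(0.75) = 0.972955
SE = √(1/(n1−3) + 1/(n2−3)) = √(1/23 + 1/10) = √(0.0434783 + 0.1000000) = √0.1434783 = 0.378785
z = (z1 − z2)/SE = (0.829114 − 0.972955) / 0.378785 = -0.143841 / 0.378785 = -0.380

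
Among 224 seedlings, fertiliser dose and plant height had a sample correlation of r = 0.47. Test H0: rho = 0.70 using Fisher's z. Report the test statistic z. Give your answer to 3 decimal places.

-5.311

Fisher z: atanh(0.47) = 0.510070, atanh(0.70) = 0.867301
z = (z_r − z_0)·√(n−3) = (0.510070 − 0.867301)·√221 = -0.357231 · 14.866069 = -5.311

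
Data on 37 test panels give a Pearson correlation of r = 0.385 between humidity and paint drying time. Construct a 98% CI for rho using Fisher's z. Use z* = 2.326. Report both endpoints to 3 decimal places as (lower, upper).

Fisher z: z_r = atanh(r) = ½·ln((1+0.385)/(1−0.385)) = 0.405917
SE(z) = 1/√(n−3) = 1/√34 = 0.171499
98% ⇒ z* = 2.326; margin = 2.326·0.171499 = 0.398907
CI on z-scale: (0.007010, 0.804824)
Back-transform: tanh(0.007010) = 0.007010, tanh(0.804824) = 0.666725

(0.007, 0.667)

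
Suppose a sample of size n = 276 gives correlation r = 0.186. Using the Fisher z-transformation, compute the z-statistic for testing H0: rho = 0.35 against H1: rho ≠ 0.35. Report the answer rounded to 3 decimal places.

-2.929

Fisher z: atanh(0.186) = 0.188191, atanh(0.35) = 0.365444
z = (z_r − z_0)·√(n−3) = (0.188191 − 0.365444)·√273 = -0.177253 · 16.522712 = -2.929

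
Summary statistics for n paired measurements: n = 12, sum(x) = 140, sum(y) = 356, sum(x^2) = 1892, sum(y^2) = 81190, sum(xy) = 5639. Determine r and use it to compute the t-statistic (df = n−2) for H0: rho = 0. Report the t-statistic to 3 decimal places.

Numerator: nΣxy − (Σx)(Σy) = 12·5639 − (140)(356) = 17828
Denominator: √[(nΣx²−(Σx)²)(nΣy²−(Σy)²)]
  nΣx²−(Σx)² = 12·1892 − 19600 = 3104;  nΣy²−(Σy)² = 12·81190 − 126736 = 847544
  √(3104·847544) = √2630776576 = 51291.0965
r = 17828 / 51291.0965 = 0.3476
t = r·√(n−2)/√(1−r²) = 0.3476·√10 / √(1−0.120826) = 1.099208 / 0.937643 = 1.172

1.172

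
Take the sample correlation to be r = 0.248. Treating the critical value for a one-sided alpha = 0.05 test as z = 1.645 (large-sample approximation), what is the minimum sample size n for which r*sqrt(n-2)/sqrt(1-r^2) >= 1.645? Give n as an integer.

44

Need r·√(n−2)/√(1−r²) ≥ 1.645
√(n−2) ≥ 1.645·√(1−0.061504) / 0.248 = 1.645·0.968760 / 0.248 = 6.4258
n−2 ≥ 41.2909  ⇒  n ≥ 43.2909
Smallest integer n = 44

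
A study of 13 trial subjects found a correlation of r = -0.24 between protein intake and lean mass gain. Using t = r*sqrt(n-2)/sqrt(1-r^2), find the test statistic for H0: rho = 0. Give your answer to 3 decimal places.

1 − r² = 1 − 0.0576 = 0.9424;  √(1−r²) = 0.970773
√(n−2) = √11 = 3.316625
t = r·√(n−2)/√(1−r²) = -0.24 · 3.316625 / 0.970773 = -0.820

-0.820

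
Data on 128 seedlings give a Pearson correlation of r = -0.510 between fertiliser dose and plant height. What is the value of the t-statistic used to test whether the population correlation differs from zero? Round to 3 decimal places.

t = r·√(n−2) / √(1−r²) with r = -0.510, n = 128
  = -0.510·√126 / √(1 − 0.260100)
  = -0.510·11.224972 / 0.860174
  = -5.724736 / 0.860174 = -6.655

-6.655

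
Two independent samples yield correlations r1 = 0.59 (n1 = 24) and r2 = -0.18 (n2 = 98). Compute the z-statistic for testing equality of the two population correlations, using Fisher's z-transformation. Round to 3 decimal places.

z1 = atanh(0.59) = 0.677666,  z2 = atanh(-0.18) = -0.181983
SE = √(1/(n1−3) + 1/(n2−3)) = √(1/21 + 1/95) = √(0.0476190 + 0.0105263) = √0.0581453 = 0.241133
z = (z1 − z2)/SE = (0.677666 − (-0.181983)) / 0.241133 = 0.859649 / 0.241133 = 3.565

3.565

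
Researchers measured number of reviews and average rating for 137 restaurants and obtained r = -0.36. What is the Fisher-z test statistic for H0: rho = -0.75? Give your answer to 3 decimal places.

6.900

z_r = atanh(-0.36) = -0.376886,  z_0 = atanh(-0.75) = -0.972955
SE = 1/√(n−3) = 1/√134 = 0.086387
z = (z_r − z_0)/SE = (-0.376886 − (-0.972955)) / 0.086387 = 0.596069 / 0.086387 = 6.900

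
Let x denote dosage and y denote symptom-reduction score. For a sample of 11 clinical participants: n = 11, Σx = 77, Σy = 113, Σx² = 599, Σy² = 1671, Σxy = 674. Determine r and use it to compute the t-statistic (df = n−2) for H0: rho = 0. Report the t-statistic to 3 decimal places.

Numerator: nΣxy − (Σx)(Σy) = 11·674 − (77)(113) = -1287
Denominator: √[(nΣx²−(Σx)²)(nΣy²−(Σy)²)]
  nΣx²−(Σx)² = 11·599 − 5929 = 660;  nΣy²−(Σy)² = 11·1671 − 12769 = 5612
  √(660·5612) = √3703920 = 1924.5571
r = -1287 / 1924.5571 = -0.6687
t = r·√(n−2)/√(1−r²) = -0.6687·√9 / √(1−0.447160) = -2.006100 / 0.743532 = -2.698

-2.698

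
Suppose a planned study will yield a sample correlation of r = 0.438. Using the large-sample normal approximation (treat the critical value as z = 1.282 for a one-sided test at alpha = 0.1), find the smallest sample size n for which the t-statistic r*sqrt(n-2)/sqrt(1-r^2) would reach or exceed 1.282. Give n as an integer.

9

r√(n−2)/√(1−r²) ≥ 1.282  ⇔  n−2 ≥ (1.282)²·(1−r²)/r²
(1−r²)/r² = (1−0.191844)/0.191844 = 4.2126
n ≥ 2 + 1.643524·4.2126 = 2 + 6.9235 = 8.9235
⌈8.9235⌉ = 9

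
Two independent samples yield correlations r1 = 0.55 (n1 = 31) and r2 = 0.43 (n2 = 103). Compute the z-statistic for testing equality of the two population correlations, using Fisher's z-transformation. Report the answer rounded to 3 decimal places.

0.741

z1 = atanh(0.55) = 0.618381,  z2 = atanh(0.43) = 0.459897
SE = √(1/(n1−3) + 1/(n2−3)) = √(1/28 + 1/100) = √(0.0357143 + 0.0100000) = √0.0457143 = 0.213809
z = (z1 − z2)/SE = (0.618381 − 0.459897) / 0.213809 = 0.158484 / 0.213809 = 0.741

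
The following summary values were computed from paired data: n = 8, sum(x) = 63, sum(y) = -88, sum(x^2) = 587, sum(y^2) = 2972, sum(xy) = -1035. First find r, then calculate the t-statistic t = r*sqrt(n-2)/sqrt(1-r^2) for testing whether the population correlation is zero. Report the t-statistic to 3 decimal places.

-3.282

Numerator: nΣxy − (Σx)(Σy) = 8·(-1035) − (63)(-88) = -2736
Denominator: √[(nΣx²−(Σx)²)(nΣy²−(Σy)²)]
  nΣx²−(Σx)² = 8·587 − 3969 = 727;  nΣy²−(Σy)² = 8·2972 − 7744 = 16032
  √(727·16032) = √11655264 = 3413.9807
r = -2736 / 3413.9807 = -0.8014
t = r·√(n−2)/√(1−r²) = -0.8014·√6 / √(1−0.642242) = -1.963021 / 0.598129 = -3.282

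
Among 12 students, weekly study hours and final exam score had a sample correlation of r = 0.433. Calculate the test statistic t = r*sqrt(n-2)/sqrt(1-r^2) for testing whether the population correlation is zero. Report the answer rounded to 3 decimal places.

1.519

1 − r² = 1 − 0.187489 = 0.812511;  √(1−r²) = 0.901394
√(n−2) = √10 = 3.162278
t = r·√(n−2)/√(1−r²) = 0.433 · 3.162278 / 0.901394 = 1.519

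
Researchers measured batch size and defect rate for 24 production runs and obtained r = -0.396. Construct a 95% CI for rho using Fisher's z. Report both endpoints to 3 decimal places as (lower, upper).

Fisher z: z_r = atanh(r) = ½·ln((1+(-0.396))/(1−(-0.396))) = -0.418896
SE(z) = 1/√(n−3) = 1/√21 = 0.218218
95% ⇒ z* = 1.960; margin = 1.960·0.218218 = 0.427707
CI on z-scale: (-0.846603, 0.008811)
Back-transform: tanh(-0.846603) = -0.689291, tanh(0.008811) = 0.008811

(-0.689, 0.009)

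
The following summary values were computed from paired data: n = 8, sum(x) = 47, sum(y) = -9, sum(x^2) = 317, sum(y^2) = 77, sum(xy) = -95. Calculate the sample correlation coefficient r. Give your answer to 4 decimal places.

-0.8057

Numerator: nΣxy − (Σx)(Σy) = 8·(-95) − (47)(-9) = -337
Denominator: √[(nΣx²−(Σx)²)(nΣy²−(Σy)²)]
  nΣx²−(Σx)² = 8·317 − 2209 = 327;  nΣy²−(Σy)² = 8·77 − 81 = 535
  √(327·535) = √174945 = 418.2643
r = -337 / 418.2643 = -0.8057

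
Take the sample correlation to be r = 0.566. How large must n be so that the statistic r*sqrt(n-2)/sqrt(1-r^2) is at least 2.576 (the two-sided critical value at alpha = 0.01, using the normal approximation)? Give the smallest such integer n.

17

r√(n−2)/√(1−r²) ≥ 2.576  ⇔  n−2 ≥ (2.576)²·(1−r²)/r²
(1−r²)/r² = (1−0.320356)/0.320356 = 2.1215
n ≥ 2 + 6.635776·2.1215 = 2 + 14.0778 = 16.0778
⌈16.0778⌉ = 17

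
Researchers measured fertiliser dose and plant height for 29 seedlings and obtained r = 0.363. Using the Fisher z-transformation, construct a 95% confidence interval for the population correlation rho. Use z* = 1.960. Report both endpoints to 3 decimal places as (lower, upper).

(-0.004, 0.644)

z_r = atanh(0.363) = 0.380337;  SE = 1/√(n−3) = 1/√26 = 0.196116
z-limits: 0.380337 ± 1.960·0.196116 = 0.380337 ± 0.384387 = [-0.004050, 0.764724]
ρ-limits: (tanh -0.004050, tanh 0.764724) = (-0.004, 0.644)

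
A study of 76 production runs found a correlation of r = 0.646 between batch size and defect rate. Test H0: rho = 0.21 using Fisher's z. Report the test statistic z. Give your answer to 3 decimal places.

Fisher z: atanh(0.646) = 0.768403, atanh(0.21) = 0.213171
z = (z_r − z_0)·√(n−3) = (0.768403 − 0.213171)·√73 = 0.555232 · 8.544004 = 4.744

4.744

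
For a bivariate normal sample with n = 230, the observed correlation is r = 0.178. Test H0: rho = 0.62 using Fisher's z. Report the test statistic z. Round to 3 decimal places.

Fisher z: atanh(0.178) = 0.179916, atanh(0.62) = 0.725005
z = (z_r − z_0)·√(n−3) = (0.179916 − 0.725005)·√227 = -0.545089 · 15.066519 = -8.213

-8.213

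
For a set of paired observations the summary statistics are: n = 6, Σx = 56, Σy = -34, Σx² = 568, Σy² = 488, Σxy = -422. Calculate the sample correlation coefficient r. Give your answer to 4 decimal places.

-0.9046

S_xy = nΣxy − ΣxΣy = 6·(-422) − 56·(-34) = -2532 − (-1904) = -628
S_xx = nΣx² − (Σx)² = 6·568 − 56² = 3408 − 3136 = 272
S_yy = nΣy² − (Σy)² = 6·488 − (-34)² = 2928 − 1156 = 1772
r = S_xy / √(S_xx·S_yy) = -628 / √(272·1772) = -628 / √481984 = -628 / 694.2507 = -0.9046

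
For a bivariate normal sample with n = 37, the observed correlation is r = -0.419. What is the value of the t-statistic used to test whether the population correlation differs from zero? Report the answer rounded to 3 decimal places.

1 − r² = 1 − 0.175561 = 0.824439;  √(1−r²) = 0.907986
√(n−2) = √35 = 5.916080
t = r·√(n−2)/√(1−r²) = -0.419 · 5.916080 / 0.907986 = -2.730

-2.730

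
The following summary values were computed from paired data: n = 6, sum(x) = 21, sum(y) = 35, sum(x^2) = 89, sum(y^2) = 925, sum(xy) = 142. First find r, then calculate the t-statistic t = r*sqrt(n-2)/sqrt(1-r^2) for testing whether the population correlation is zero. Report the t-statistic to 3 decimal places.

S_xy = nΣxy − ΣxΣy = 6·142 − 21·35 = 852 − 735 = 117
S_xx = nΣx² − (Σx)² = 6·89 − 21² = 534 − 441 = 93
S_yy = nΣy² − (Σy)² = 6·925 − 35² = 5550 − 1225 = 4325
r = S_xy / √(S_xx·S_yy) = 117 / √(93·4325) = 117 / √402225 = 117 / 634.2121 = 0.1845
t = r·√(n−2)/√(1−r²) = 0.1845·√4 / √(1−0.034040) = 0.369000 / 0.982833 = 0.375

0.375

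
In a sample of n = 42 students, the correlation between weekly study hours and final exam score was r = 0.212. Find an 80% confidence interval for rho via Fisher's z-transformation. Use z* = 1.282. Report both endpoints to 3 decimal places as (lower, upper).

(0.010, 0.397)

Fisher z: z_r = atanh(r) = ½·ln((1+0.212)/(1−0.212)) = 0.215265
SE(z) = 1/√(n−3) = 1/√39 = 0.160128
80% ⇒ z* = 1.282; margin = 1.282·0.160128 = 0.205284
CI on z-scale: (0.009981, 0.420549)
Back-transform: tanh(0.009981) = 0.009981, tanh(0.420549) = 0.397393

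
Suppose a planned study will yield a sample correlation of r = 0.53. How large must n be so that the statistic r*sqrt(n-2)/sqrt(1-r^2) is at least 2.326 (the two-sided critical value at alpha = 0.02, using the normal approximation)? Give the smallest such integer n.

16

r√(n−2)/√(1−r²) ≥ 2.326  ⇔  n−2 ≥ (2.326)²·(1−r²)/r²
(1−r²)/r² = (1−0.2809)/0.2809 = 2.5600
n ≥ 2 + 5.410276·2.5600 = 2 + 13.8503 = 15.8503
⌈15.8503⌉ = 16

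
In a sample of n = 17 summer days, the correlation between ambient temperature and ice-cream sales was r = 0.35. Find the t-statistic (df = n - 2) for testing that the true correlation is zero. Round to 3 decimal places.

1.447

t = r·√(n−2) / √(1−r²) with r = 0.35, n = 17
  = 0.35·√15 / √(1 − 0.1225)
  = 0.35·3.872983 / 0.936750
  = 1.355544 / 0.936750 = 1.447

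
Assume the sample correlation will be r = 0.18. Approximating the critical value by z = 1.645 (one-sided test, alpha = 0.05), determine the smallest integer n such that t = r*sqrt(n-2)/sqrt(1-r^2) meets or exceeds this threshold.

r√(n−2)/√(1−r²) ≥ 1.645  ⇔  n−2 ≥ (1.645)²·(1−r²)/r²
(1−r²)/r² = (1−0.0324)/0.0324 = 29.8642
n ≥ 2 + 2.706025·29.8642 = 2 + 80.8133 = 82.8133
⌈82.8133⌉ = 83

83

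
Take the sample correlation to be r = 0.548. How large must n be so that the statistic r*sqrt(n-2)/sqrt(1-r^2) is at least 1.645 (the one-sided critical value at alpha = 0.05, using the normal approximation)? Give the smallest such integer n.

Need r·√(n−2)/√(1−r²) ≥ 1.645
√(n−2) ≥ 1.645·√(1−0.300304) / 0.548 = 1.645·0.836478 / 0.548 = 2.5110
n−2 ≥ 6.3051  ⇒  n ≥ 8.3051
Smallest integer n = 9

9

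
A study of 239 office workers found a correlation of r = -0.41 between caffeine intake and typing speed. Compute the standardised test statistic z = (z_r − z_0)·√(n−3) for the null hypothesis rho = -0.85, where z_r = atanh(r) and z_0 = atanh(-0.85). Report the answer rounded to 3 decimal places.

Fisher z: atanh(-0.41) = -0.435611, atanh(-0.85) = -1.256153
z = (z_r − z_0)·√(n−3) = (-0.435611 − (-1.256153))·√236 = 0.820542 · 15.362291 = 12.605

12.605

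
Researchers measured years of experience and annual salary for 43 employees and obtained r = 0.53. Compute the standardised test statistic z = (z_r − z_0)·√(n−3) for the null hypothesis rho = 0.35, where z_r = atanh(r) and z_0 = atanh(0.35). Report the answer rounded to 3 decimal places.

1.421

z_r = atanh(0.53) = 0.590145,  z_0 = atanh(0.35) = 0.365444
SE = 1/√(n−3) = 1/√40 = 0.158114
z = (z_r − z_0)/SE = (0.590145 − 0.365444) / 0.158114 = 0.224701 / 0.158114 = 1.421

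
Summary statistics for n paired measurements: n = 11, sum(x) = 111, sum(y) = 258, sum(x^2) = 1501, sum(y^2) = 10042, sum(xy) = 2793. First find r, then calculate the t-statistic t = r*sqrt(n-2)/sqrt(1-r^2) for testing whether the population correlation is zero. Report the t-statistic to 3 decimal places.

0.467

S_xy = nΣxy − ΣxΣy = 11·2793 − 111·258 = 30723 − 28638 = 2085
S_xx = nΣx² − (Σx)² = 11·1501 − 111² = 16511 − 12321 = 4190
S_yy = nΣy² − (Σy)² = 11·10042 − 258² = 110462 − 66564 = 43898
r = S_xy / √(S_xx·S_yy) = 2085 / √(4190·43898) = 2085 / √183932620 = 2085 / 13562.1761 = 0.1537
t = r·√(n−2)/√(1−r²) = 0.1537·√9 / √(1−0.023624) = 0.461100 / 0.988117 = 0.467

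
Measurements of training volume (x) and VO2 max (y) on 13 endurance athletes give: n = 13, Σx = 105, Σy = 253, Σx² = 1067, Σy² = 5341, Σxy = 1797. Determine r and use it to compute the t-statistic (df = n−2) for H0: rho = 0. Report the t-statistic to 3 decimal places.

-4.673

S_xy = nΣxy − ΣxΣy = 13·1797 − 105·253 = 23361 − 26565 = -3204
S_xx = nΣx² − (Σx)² = 13·1067 − 105² = 13871 − 11025 = 2846
S_yy = nΣy² − (Σy)² = 13·5341 − 253² = 69433 − 64009 = 5424
r = S_xy / √(S_xx·S_yy) = -3204 / √(2846·5424) = -3204 / √15436704 = -3204 / 3928.9571 = -0.8155
t = r·√(n−2)/√(1−r²) = -0.8155·√11 / √(1−0.665040) = -2.704708 / 0.578757 = -4.673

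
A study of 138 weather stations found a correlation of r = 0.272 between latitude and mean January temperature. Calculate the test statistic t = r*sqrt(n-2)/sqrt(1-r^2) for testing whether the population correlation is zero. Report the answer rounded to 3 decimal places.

3.296

1 − r² = 1 − 0.073984 = 0.926016;  √(1−r²) = 0.962297
√(n−2) = √136 = 11.661904
t = r·√(n−2)/√(1−r²) = 0.272 · 11.661904 / 0.962297 = 3.296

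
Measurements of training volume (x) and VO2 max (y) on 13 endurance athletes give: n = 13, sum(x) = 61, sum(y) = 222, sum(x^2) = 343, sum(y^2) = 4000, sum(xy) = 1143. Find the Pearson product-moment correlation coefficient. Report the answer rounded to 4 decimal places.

0.9302

Numerator: nΣxy − (Σx)(Σy) = 13·1143 − (61)(222) = 1317
Denominator: √[(nΣx²−(Σx)²)(nΣy²−(Σy)²)]
  nΣx²−(Σx)² = 13·343 − 3721 = 738;  nΣy²−(Σy)² = 13·4000 − 49284 = 2716
  √(738·2716) = √2004408 = 1415.7712
r = 1317 / 1415.7712 = 0.9302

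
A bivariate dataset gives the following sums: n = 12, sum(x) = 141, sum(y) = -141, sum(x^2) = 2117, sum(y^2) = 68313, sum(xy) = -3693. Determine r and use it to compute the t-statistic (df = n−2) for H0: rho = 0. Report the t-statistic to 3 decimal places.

S_xy = nΣxy − ΣxΣy = 12·(-3693) − 141·(-141) = -44316 − (-19881) = -24435
S_xx = nΣx² − (Σx)² = 12·2117 − 141² = 25404 − 19881 = 5523
S_yy = nΣy² − (Σy)² = 12·68313 − (-141)² = 819756 − 19881 = 799875
r = S_xy / √(S_xx·S_yy) = -24435 / √(5523·799875) = -24435 / √4417709625 = -24435 / 66465.8531 = -0.3676
t = r·√(n−2)/√(1−r²) = -0.3676·√10 / √(1−0.135130) = -1.162453 / 0.929984 = -1.250

-1.250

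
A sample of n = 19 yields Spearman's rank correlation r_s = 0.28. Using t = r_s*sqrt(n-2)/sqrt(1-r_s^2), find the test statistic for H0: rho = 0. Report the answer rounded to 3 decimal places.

1.203

1 − r_s² = 1 − 0.0784 = 0.9216;  √(1−r_s²) = 0.960000
√(n−2) = √17 = 4.123106
t = r_s·√(n−2)/√(1−r_s²) = 0.28 · 4.123106 / 0.960000 = 1.203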